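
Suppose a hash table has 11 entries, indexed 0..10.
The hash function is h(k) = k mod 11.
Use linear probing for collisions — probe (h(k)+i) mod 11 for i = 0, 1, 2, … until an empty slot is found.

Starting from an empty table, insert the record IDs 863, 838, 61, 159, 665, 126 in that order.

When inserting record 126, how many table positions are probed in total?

863 hashes to 5; slot 5 is free -> place at 5.
838 hashes to 2; slot 2 is free -> place at 2.
61 hashes to 6; slot 6 is free -> place at 6.
159 hashes to 5; 5,6 taken -> place at 7.
665 hashes to 5; 5,6,7 taken -> place at 8.
126 hashes to 5; 5,6,7,8 taken -> place at 9.
Table: [_, _, 838, _, _, 863, 61, 159, 665, 126, _]

5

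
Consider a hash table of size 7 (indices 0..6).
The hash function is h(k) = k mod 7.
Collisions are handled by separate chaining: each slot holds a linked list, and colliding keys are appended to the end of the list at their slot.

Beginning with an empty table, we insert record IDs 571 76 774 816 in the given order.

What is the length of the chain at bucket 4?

3

571 → bucket 4
76 → bucket 6
774 → bucket 4 (collision)
816 → bucket 4 (collision)
Final buckets:
0: .
1: .
2: .
3: .
4: 571 -> 774 -> 816
5: .
6: 76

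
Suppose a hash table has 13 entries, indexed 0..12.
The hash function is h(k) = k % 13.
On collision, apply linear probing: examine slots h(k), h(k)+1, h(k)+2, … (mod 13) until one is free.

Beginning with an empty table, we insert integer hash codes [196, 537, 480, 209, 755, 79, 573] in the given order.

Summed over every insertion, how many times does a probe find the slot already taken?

196 hashes to 1; slot 1 is free -> place at 1.
537 hashes to 4; slot 4 is free -> place at 4.
480 hashes to 12; slot 12 is free -> place at 12.
209 hashes to 1; 1 taken -> place at 2.
755 hashes to 1; 1,2 taken -> place at 3.
79 hashes to 1; 1,2,3,4 taken -> place at 5.
573 hashes to 1; 1,2,3,4,5 taken -> place at 6.
Table: [., 196, 209, 755, 537, 79, 573, ., ., ., ., ., 480]

12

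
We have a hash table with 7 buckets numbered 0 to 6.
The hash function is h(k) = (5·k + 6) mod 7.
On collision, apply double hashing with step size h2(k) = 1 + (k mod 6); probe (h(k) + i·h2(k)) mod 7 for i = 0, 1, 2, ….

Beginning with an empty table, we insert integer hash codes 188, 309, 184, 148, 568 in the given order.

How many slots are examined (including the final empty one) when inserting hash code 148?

3

188 hashes to 1; slot 1 is free -> place at 1.
309 hashes to 4; slot 4 is free -> place at 4.
184 hashes to 2; slot 2 is free -> place at 2.
148 hashes to 4, h2=5; 4,2 taken -> place at 0.
568 hashes to 4, h2=5; 4,2,0 taken -> place at 5.
Table: [148, 188, 184, ∅, 309, 568, ∅]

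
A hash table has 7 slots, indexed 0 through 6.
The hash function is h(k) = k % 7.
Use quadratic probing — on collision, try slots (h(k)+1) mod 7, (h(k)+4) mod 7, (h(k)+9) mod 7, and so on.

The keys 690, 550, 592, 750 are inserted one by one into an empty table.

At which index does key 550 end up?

690 hashes to 4; slot 4 is free → place at 4.
550 hashes to 4; 4 taken → place at 5.
592 hashes to 4; 4,5 taken → place at 1.
750 hashes to 1; 1 taken → place at 2.
Table: [., 592, 750, ., 690, 550, .]

5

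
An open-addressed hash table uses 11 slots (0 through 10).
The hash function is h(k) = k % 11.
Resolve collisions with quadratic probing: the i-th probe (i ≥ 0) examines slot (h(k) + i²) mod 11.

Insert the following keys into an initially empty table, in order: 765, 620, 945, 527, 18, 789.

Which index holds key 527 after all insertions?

0

Insert 765: h=6, slot 6 empty → index 6.
Insert 620: h=4, slot 4 empty → index 4.
Insert 945: h=10, slot 10 empty → index 10.
Insert 527: h=10, slot 10 occupied → index 0.
Insert 18: h=7, slot 7 empty → index 7.
Insert 789: h=8, slot 8 empty → index 8.
Table: [527, ∅, ∅, ∅, 620, ∅, 765, 18, 789, ∅, 945]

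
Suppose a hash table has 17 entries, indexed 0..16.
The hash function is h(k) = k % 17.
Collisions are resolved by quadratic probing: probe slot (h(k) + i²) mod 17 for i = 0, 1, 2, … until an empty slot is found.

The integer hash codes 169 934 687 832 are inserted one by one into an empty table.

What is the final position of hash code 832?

3

169 hashes to 16; slot 16 is free -> place at 16.
934 hashes to 16; 16 taken -> place at 0.
687 hashes to 7; slot 7 is free -> place at 7.
832 hashes to 16; 16,0 taken -> place at 3.
Table: [934, -, -, 832, -, -, -, 687, -, -, -, -, -, -, -, -, 169]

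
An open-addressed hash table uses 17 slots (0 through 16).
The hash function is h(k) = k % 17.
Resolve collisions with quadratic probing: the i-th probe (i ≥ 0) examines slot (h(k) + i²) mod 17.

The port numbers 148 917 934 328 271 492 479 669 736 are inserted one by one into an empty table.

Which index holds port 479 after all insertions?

4

Insert 148: h=12, slot 12 empty → index 12.
Insert 917: h=16, slot 16 empty → index 16.
Insert 934: h=16, slot 16 occupied → index 0.
Insert 328: h=5, slot 5 empty → index 5.
Insert 271: h=16, slots 16,0 occupied → index 3.
Insert 492: h=16, slots 16,0,3 occupied → index 8.
Insert 479: h=3, slot 3 occupied → index 4.
Insert 669: h=6, slot 6 empty → index 6.
Insert 736: h=5, slots 5,6 occupied → index 9.
Table: [934, ∅, ∅, 271, 479, 328, 669, ∅, 492, 736, ∅, ∅, 148, ∅, ∅, ∅, 917]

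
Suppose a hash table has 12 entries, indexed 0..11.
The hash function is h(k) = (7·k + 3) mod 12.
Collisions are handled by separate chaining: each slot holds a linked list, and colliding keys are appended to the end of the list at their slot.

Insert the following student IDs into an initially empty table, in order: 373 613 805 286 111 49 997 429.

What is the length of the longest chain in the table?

373 → bucket 10
613 → bucket 10 (collision)
805 → bucket 10 (collision)
286 → bucket 1
111 → bucket 0
49 → bucket 10 (collision)
997 → bucket 10 (collision)
429 → bucket 6
Final buckets:
0: 111
1: 286
2: —
3: —
4: —
5: —
6: 429
7: —
8: —
9: —
10: 373 -> 613 -> 805 -> 49 -> 997
11: —

5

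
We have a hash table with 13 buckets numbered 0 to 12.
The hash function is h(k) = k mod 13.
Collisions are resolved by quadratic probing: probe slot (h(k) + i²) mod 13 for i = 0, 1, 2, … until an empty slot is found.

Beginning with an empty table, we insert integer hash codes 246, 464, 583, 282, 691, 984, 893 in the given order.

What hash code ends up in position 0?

Insert 246: h=12, slot 12 empty → index 12.
Insert 464: h=9, slot 9 empty → index 9.
Insert 583: h=11, slot 11 empty → index 11.
Insert 282: h=9, slot 9 occupied → index 10.
Insert 691: h=2, slot 2 empty → index 2.
Insert 984: h=9, slots 9,10 occupied → index 0.
Insert 893: h=9, slots 9,10,0 occupied → index 5.
Table: [984, ∅, 691, ∅, ∅, 893, ∅, ∅, ∅, 464, 282, 583, 246]

984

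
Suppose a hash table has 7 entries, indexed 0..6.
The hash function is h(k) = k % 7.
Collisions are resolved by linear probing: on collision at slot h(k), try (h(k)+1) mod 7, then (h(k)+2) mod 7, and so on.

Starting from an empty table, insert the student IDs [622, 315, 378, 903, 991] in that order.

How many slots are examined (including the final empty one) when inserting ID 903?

Insert 622: h=6, slot 6 empty => index 6.
Insert 315: h=0, slot 0 empty => index 0.
Insert 378: h=0, slot 0 occupied => index 1.
Insert 903: h=0, slots 0,1 occupied => index 2.
Insert 991: h=4, slot 4 empty => index 4.
Table: [315, 378, 903, _, 991, _, 622]

3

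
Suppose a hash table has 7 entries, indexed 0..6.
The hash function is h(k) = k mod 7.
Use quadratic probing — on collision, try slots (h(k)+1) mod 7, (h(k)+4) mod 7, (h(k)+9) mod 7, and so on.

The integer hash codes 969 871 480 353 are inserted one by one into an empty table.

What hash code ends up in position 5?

969: h=3 => slot 3
871: h=3, probe 3,4 => slot 4
480: h=4, probe 4,5 => slot 5
353: h=3, probe 3,4,0 => slot 0
Table: [353, -, -, 969, 871, 480, -]

480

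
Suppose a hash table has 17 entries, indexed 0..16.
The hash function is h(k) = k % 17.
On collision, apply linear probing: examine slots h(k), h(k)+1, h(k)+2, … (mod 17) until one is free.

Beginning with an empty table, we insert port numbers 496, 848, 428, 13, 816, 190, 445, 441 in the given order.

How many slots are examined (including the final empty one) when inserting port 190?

3

496: h=3 -> slot 3
848: h=15 -> slot 15
428: h=3, probe 3,4 -> slot 4
13: h=13 -> slot 13
816: h=0 -> slot 0
190: h=3, probe 3,4,5 -> slot 5
445: h=3, probe 3,4,5,6 -> slot 6
441: h=16 -> slot 16
Table: [816, -, -, 496, 428, 190, 445, -, -, -, -, -, -, 13, -, 848, 441]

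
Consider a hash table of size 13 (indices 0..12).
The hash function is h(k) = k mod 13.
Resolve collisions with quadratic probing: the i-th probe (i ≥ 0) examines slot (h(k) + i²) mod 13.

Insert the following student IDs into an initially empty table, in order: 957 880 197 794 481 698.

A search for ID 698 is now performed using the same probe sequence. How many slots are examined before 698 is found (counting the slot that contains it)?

2

957: h=8 → slot 8
880: h=9 → slot 9
197: h=2 → slot 2
794: h=1 → slot 1
481: h=0 → slot 0
698: h=9, probe 9,10 → slot 10
Table: [481, 794, 197, _, _, _, _, _, 957, 880, 698, _, _]
Lookup 698: h=9, probe 9,10 → found at 10.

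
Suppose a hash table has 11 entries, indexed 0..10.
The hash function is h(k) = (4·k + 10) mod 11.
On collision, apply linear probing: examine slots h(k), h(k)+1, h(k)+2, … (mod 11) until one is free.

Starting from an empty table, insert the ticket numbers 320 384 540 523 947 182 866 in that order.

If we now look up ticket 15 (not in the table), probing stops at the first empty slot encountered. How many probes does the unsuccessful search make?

4

320 hashes to 3; slot 3 is free -> place at 3.
384 hashes to 6; slot 6 is free -> place at 6.
540 hashes to 3; 3 taken -> place at 4.
523 hashes to 1; slot 1 is free -> place at 1.
947 hashes to 3; 3,4 taken -> place at 5.
182 hashes to 1; 1 taken -> place at 2.
866 hashes to 9; slot 9 is free -> place at 9.
Table: [_, 523, 182, 320, 540, 947, 384, _, _, 866, _]
Lookup 15: h=4, probe 4,5,6,7 → slot 7 empty, not found.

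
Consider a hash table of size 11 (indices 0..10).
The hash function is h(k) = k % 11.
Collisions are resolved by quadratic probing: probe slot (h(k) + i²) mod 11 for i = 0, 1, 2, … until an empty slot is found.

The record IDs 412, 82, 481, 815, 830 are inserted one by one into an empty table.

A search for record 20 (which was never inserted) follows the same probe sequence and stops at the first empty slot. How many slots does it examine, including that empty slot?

2

412: h=5 -> slot 5
82: h=5, probe 5,6 -> slot 6
481: h=8 -> slot 8
815: h=1 -> slot 1
830: h=5, probe 5,6,9 -> slot 9
Table: [—, 815, —, —, —, 412, 82, —, 481, 830, —]
Lookup 20: h=9, probe 9,10 → slot 10 empty, not found.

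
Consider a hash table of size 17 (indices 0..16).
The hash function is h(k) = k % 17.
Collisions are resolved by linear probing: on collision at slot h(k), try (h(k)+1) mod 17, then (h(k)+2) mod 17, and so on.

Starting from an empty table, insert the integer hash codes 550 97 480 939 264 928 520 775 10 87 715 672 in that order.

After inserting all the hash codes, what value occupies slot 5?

Insert 550: h=6, slot 6 empty => index 6.
Insert 97: h=12, slot 12 empty => index 12.
Insert 480: h=4, slot 4 empty => index 4.
Insert 939: h=4, slot 4 occupied => index 5.
Insert 264: h=9, slot 9 empty => index 9.
Insert 928: h=10, slot 10 empty => index 10.
Insert 520: h=10, slot 10 occupied => index 11.
Insert 775: h=10, slots 10,11,12 occupied => index 13.
Insert 10: h=10, slots 10,11,12,13 occupied => index 14.
Insert 87: h=2, slot 2 empty => index 2.
Insert 715: h=1, slot 1 empty => index 1.
Insert 672: h=9, slots 9,10,11,12,13,14 occupied => index 15.
Table: [_, 715, 87, _, 480, 939, 550, _, _, 264, 928, 520, 97, 775, 10, 672, _]

939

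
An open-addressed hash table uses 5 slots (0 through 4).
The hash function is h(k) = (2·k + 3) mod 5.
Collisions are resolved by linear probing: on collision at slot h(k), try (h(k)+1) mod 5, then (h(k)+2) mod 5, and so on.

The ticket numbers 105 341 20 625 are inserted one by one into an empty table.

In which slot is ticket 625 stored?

1

Insert 105: h=3, slot 3 empty -> index 3.
Insert 341: h=0, slot 0 empty -> index 0.
Insert 20: h=3, slot 3 occupied -> index 4.
Insert 625: h=3, slots 3,4,0 occupied -> index 1.
Table: [341, 625, —, 105, 20]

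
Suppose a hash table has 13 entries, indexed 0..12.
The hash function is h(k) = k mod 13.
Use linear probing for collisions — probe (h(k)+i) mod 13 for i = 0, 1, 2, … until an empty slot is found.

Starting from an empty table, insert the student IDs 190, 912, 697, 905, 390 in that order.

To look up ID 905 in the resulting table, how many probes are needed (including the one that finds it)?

3

Insert 190: h=8, slot 8 empty → index 8.
Insert 912: h=2, slot 2 empty → index 2.
Insert 697: h=8, slot 8 occupied → index 9.
Insert 905: h=8, slots 8,9 occupied → index 10.
Insert 390: h=0, slot 0 empty → index 0.
Table: [390, -, 912, -, -, -, -, -, 190, 697, 905, -, -]
Lookup 905: h=8, probe 8,9,10 → found at 10.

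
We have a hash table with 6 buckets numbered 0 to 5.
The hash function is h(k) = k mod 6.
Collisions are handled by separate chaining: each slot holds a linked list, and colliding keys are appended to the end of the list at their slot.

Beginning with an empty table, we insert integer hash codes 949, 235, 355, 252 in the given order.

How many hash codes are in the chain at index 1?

949 -> bucket 1
235 -> bucket 1 (collision)
355 -> bucket 1 (collision)
252 -> bucket 0
Final buckets:
0: 252
1: 949 -> 235 -> 355
2: ∅
3: ∅
4: ∅
5: ∅

3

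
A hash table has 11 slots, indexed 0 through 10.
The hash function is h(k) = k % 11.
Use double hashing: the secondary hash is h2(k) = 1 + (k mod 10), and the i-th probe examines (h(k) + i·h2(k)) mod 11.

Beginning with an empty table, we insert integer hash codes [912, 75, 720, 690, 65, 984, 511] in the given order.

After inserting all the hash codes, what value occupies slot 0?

912 hashes to 10; slot 10 is free → place at 10.
75 hashes to 9; slot 9 is free → place at 9.
720 hashes to 5; slot 5 is free → place at 5.
690 hashes to 8; slot 8 is free → place at 8.
65 hashes to 10, h2=6; 10,5 taken → place at 0.
984 hashes to 5, h2=5; 5,10 taken → place at 4.
511 hashes to 5, h2=2; 5 taken → place at 7.
Table: [65, —, —, —, 984, 720, —, 511, 690, 75, 912]

65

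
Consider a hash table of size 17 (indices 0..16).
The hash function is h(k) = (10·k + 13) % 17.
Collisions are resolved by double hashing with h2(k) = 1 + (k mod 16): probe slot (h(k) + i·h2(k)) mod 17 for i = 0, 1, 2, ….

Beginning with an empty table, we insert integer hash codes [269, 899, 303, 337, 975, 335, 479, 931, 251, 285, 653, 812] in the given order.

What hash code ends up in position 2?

Insert 269: h=0, slot 0 empty => index 0.
Insert 899: h=10, slot 10 empty => index 10.
Insert 303: h=0, h2=16, slot 0 occupied => index 16.
Insert 337: h=0, h2=2, slot 0 occupied => index 2.
Insert 975: h=5, slot 5 empty => index 5.
Insert 335: h=14, slot 14 empty => index 14.
Insert 479: h=9, slot 9 empty => index 9.
Insert 931: h=7, slot 7 empty => index 7.
Insert 251: h=7, h2=12, slots 7,2,14,9 occupied => index 4.
Insert 285: h=7, h2=14, slots 7,4 occupied => index 1.
Insert 653: h=15, slot 15 empty => index 15.
Insert 812: h=7, h2=13, slot 7 occupied => index 3.
Table: [269, 285, 337, 812, 251, 975, -, 931, -, 479, 899, -, -, -, 335, 653, 303]

337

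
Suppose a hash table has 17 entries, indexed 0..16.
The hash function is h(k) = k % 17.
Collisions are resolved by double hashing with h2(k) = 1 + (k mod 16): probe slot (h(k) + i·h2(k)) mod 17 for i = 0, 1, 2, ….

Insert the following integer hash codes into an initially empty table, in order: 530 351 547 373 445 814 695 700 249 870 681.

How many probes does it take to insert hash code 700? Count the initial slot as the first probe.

Insert 530: h=3, slot 3 empty → index 3.
Insert 351: h=11, slot 11 empty → index 11.
Insert 547: h=3, h2=4, slot 3 occupied → index 7.
Insert 373: h=16, slot 16 empty → index 16.
Insert 445: h=3, h2=14, slot 3 occupied → index 0.
Insert 814: h=15, slot 15 empty → index 15.
Insert 695: h=15, h2=8, slot 15 occupied → index 6.
Insert 700: h=3, h2=13, slots 3,16 occupied → index 12.
Insert 249: h=11, h2=10, slot 11 occupied → index 4.
Insert 870: h=3, h2=7, slot 3 occupied → index 10.
Insert 681: h=1, slot 1 empty → index 1.
Table: [445, 681, _, 530, 249, _, 695, 547, _, _, 870, 351, 700, _, _, 814, 373]

3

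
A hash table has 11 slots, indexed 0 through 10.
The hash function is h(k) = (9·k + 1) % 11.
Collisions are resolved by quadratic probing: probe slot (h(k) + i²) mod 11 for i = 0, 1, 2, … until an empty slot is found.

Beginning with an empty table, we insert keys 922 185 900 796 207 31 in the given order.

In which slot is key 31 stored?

10

922: h=5 => slot 5
185: h=5, probe 5,6 => slot 6
900: h=5, probe 5,6,9 => slot 9
796: h=4 => slot 4
207: h=5, probe 5,6,9,3 => slot 3
31: h=5, probe 5,6,9,3,10 => slot 10
Table: [_, _, _, 207, 796, 922, 185, _, _, 900, 31]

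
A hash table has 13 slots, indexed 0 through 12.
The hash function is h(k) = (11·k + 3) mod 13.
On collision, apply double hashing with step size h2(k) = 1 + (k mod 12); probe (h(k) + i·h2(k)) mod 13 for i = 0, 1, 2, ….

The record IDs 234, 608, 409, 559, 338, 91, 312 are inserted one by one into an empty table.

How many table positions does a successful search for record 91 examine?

4

234: h=3 => slot 3
608: h=9 => slot 9
409: h=4 => slot 4
559: h=3, h2=8, probe 3,11 => slot 11
338: h=3, h2=3, probe 3,6 => slot 6
91: h=3, h2=8, probe 3,11,6,1 => slot 1
312: h=3, h2=1, probe 3,4,5 => slot 5
Table: [—, 91, —, 234, 409, 312, 338, —, —, 608, —, 559, —]
Lookup 91: h=3, h2=8, probe 3,11,6,1 → found at 1.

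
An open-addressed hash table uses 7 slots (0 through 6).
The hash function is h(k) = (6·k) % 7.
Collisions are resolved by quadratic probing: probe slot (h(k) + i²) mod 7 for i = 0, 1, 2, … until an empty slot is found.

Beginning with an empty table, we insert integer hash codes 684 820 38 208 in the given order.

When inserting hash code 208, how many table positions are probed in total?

2

684 hashes to 2; slot 2 is free => place at 2.
820 hashes to 6; slot 6 is free => place at 6.
38 hashes to 4; slot 4 is free => place at 4.
208 hashes to 2; 2 taken => place at 3.
Table: [., ., 684, 208, 38, ., 820]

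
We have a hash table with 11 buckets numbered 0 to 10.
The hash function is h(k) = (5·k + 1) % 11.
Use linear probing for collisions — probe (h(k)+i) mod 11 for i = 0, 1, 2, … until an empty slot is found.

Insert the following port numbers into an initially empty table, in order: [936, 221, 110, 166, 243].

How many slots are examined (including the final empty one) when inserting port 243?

4

Insert 936: h=6, slot 6 empty → index 6.
Insert 221: h=6, slot 6 occupied → index 7.
Insert 110: h=1, slot 1 empty → index 1.
Insert 166: h=6, slots 6,7 occupied → index 8.
Insert 243: h=6, slots 6,7,8 occupied → index 9.
Table: [_, 110, _, _, _, _, 936, 221, 166, 243, _]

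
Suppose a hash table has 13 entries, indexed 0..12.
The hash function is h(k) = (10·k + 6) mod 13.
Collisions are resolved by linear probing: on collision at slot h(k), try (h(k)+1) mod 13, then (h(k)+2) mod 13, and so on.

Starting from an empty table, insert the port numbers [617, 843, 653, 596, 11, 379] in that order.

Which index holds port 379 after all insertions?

3

617 hashes to 1; slot 1 is free → place at 1.
843 hashes to 12; slot 12 is free → place at 12.
653 hashes to 10; slot 10 is free → place at 10.
596 hashes to 12; 12 taken → place at 0.
11 hashes to 12; 12,0,1 taken → place at 2.
379 hashes to 0; 0,1,2 taken → place at 3.
Table: [596, 617, 11, 379, ., ., ., ., ., ., 653, ., 843]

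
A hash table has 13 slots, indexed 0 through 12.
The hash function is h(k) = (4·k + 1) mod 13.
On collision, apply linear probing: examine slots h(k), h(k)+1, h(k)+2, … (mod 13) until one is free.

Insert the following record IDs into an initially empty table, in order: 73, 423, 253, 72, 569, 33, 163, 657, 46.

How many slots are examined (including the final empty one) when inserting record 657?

73: h=7 => slot 7
423: h=3 => slot 3
253: h=12 => slot 12
72: h=3, probe 3,4 => slot 4
569: h=2 => slot 2
33: h=3, probe 3,4,5 => slot 5
163: h=3, probe 3,4,5,6 => slot 6
657: h=3, probe 3,4,5,6,7,8 => slot 8
46: h=3, probe 3,4,5,6,7,8,9 => slot 9
Table: [∅, ∅, 569, 423, 72, 33, 163, 73, 657, 46, ∅, ∅, 253]

6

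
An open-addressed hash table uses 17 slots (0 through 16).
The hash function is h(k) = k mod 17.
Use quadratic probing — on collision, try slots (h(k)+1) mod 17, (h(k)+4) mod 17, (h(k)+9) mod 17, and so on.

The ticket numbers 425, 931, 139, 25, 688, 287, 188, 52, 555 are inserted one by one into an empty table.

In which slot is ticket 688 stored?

425 hashes to 0; slot 0 is free -> place at 0.
931 hashes to 13; slot 13 is free -> place at 13.
139 hashes to 3; slot 3 is free -> place at 3.
25 hashes to 8; slot 8 is free -> place at 8.
688 hashes to 8; 8 taken -> place at 9.
287 hashes to 15; slot 15 is free -> place at 15.
188 hashes to 1; slot 1 is free -> place at 1.
52 hashes to 1; 1 taken -> place at 2.
555 hashes to 11; slot 11 is free -> place at 11.
Table: [425, 188, 52, 139, ∅, ∅, ∅, ∅, 25, 688, ∅, 555, ∅, 931, ∅, 287, ∅]

9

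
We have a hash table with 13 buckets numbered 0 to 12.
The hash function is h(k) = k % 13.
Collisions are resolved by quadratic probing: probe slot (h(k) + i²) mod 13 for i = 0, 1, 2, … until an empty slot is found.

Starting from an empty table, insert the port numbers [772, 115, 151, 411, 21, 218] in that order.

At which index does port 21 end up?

12

772: h=5 -> slot 5
115: h=11 -> slot 11
151: h=8 -> slot 8
411: h=8, probe 8,9 -> slot 9
21: h=8, probe 8,9,12 -> slot 12
218: h=10 -> slot 10
Table: [., ., ., ., ., 772, ., ., 151, 411, 218, 115, 21]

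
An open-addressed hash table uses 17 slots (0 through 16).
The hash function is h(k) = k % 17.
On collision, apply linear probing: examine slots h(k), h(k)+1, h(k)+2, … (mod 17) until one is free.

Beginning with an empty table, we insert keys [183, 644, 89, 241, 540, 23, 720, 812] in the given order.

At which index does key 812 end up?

Insert 183: h=13, slot 13 empty → index 13.
Insert 644: h=15, slot 15 empty → index 15.
Insert 89: h=4, slot 4 empty → index 4.
Insert 241: h=3, slot 3 empty → index 3.
Insert 540: h=13, slot 13 occupied → index 14.
Insert 23: h=6, slot 6 empty → index 6.
Insert 720: h=6, slot 6 occupied → index 7.
Insert 812: h=13, slots 13,14,15 occupied → index 16.
Table: [∅, ∅, ∅, 241, 89, ∅, 23, 720, ∅, ∅, ∅, ∅, ∅, 183, 540, 644, 812]

16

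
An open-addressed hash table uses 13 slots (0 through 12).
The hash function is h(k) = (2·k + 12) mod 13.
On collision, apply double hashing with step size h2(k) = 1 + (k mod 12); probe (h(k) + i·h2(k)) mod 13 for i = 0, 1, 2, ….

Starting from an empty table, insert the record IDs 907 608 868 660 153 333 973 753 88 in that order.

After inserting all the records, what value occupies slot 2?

608

Insert 907: h=6, slot 6 empty → index 6.
Insert 608: h=6, h2=9, slot 6 occupied → index 2.
Insert 868: h=6, h2=5, slot 6 occupied → index 11.
Insert 660: h=6, h2=1, slot 6 occupied → index 7.
Insert 153: h=6, h2=10, slot 6 occupied → index 3.
Insert 333: h=2, h2=10, slot 2 occupied → index 12.
Insert 973: h=8, slot 8 empty → index 8.
Insert 753: h=10, slot 10 empty → index 10.
Insert 88: h=6, h2=5, slots 6,11,3,8 occupied → index 0.
Table: [88, ., 608, 153, ., ., 907, 660, 973, ., 753, 868, 333]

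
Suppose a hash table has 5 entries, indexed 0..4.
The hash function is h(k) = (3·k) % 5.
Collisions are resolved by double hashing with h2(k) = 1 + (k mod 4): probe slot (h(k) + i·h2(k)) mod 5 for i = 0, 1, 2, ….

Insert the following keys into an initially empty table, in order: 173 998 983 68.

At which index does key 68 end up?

0

173: h=4 => slot 4
998: h=4, h2=3, probe 4,2 => slot 2
983: h=4, h2=4, probe 4,3 => slot 3
68: h=4, h2=1, probe 4,0 => slot 0
Table: [68, -, 998, 983, 173]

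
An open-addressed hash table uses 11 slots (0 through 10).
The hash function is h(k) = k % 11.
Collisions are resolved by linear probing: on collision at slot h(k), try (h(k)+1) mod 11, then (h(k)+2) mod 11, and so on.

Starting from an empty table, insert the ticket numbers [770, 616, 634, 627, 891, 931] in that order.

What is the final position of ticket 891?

Insert 770: h=0, slot 0 empty → index 0.
Insert 616: h=0, slot 0 occupied → index 1.
Insert 634: h=7, slot 7 empty → index 7.
Insert 627: h=0, slots 0,1 occupied → index 2.
Insert 891: h=0, slots 0,1,2 occupied → index 3.
Insert 931: h=7, slot 7 occupied → index 8.
Table: [770, 616, 627, 891, —, —, —, 634, 931, —, —]

3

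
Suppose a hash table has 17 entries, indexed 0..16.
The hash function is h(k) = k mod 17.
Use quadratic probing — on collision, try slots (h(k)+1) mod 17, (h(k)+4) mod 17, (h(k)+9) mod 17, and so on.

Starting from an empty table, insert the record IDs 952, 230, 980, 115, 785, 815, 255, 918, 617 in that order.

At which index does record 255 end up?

1

952 hashes to 0; slot 0 is free -> place at 0.
230 hashes to 9; slot 9 is free -> place at 9.
980 hashes to 11; slot 11 is free -> place at 11.
115 hashes to 13; slot 13 is free -> place at 13.
785 hashes to 3; slot 3 is free -> place at 3.
815 hashes to 16; slot 16 is free -> place at 16.
255 hashes to 0; 0 taken -> place at 1.
918 hashes to 0; 0,1 taken -> place at 4.
617 hashes to 5; slot 5 is free -> place at 5.
Table: [952, 255, -, 785, 918, 617, -, -, -, 230, -, 980, -, 115, -, -, 815]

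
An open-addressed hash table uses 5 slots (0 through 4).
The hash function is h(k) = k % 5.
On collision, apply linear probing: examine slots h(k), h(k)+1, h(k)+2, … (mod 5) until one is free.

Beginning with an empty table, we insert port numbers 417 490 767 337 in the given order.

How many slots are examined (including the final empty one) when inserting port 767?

417 hashes to 2; slot 2 is free → place at 2.
490 hashes to 0; slot 0 is free → place at 0.
767 hashes to 2; 2 taken → place at 3.
337 hashes to 2; 2,3 taken → place at 4.
Table: [490, ., 417, 767, 337]

2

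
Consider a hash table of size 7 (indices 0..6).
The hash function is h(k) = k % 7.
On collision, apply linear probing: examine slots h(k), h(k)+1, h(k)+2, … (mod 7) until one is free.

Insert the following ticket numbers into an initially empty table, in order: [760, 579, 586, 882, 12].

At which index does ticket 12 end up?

Insert 760: h=4, slot 4 empty → index 4.
Insert 579: h=5, slot 5 empty → index 5.
Insert 586: h=5, slot 5 occupied → index 6.
Insert 882: h=0, slot 0 empty → index 0.
Insert 12: h=5, slots 5,6,0 occupied → index 1.
Table: [882, 12, —, —, 760, 579, 586]

1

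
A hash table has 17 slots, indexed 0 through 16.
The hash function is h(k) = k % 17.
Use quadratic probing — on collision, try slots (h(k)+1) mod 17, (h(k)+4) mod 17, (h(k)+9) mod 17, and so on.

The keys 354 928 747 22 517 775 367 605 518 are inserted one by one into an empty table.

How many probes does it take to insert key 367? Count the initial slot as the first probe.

Insert 354: h=14, slot 14 empty → index 14.
Insert 928: h=10, slot 10 empty → index 10.
Insert 747: h=16, slot 16 empty → index 16.
Insert 22: h=5, slot 5 empty → index 5.
Insert 517: h=7, slot 7 empty → index 7.
Insert 775: h=10, slot 10 occupied → index 11.
Insert 367: h=10, slots 10,11,14 occupied → index 2.
Insert 605: h=10, slots 10,11,14,2 occupied → index 9.
Insert 518: h=8, slot 8 empty → index 8.
Table: [∅, ∅, 367, ∅, ∅, 22, ∅, 517, 518, 605, 928, 775, ∅, ∅, 354, ∅, 747]

4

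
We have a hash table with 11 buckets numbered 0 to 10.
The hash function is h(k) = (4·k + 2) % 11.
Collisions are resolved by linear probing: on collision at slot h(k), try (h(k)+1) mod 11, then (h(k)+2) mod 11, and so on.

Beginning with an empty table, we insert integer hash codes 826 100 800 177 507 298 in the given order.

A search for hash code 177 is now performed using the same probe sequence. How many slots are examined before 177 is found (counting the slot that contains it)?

Insert 826: h=6, slot 6 empty → index 6.
Insert 100: h=6, slot 6 occupied → index 7.
Insert 800: h=1, slot 1 empty → index 1.
Insert 177: h=6, slots 6,7 occupied → index 8.
Insert 507: h=6, slots 6,7,8 occupied → index 9.
Insert 298: h=6, slots 6,7,8,9 occupied → index 10.
Table: [—, 800, —, —, —, —, 826, 100, 177, 507, 298]
Lookup 177: h=6, probe 6,7,8 → found at 8.

3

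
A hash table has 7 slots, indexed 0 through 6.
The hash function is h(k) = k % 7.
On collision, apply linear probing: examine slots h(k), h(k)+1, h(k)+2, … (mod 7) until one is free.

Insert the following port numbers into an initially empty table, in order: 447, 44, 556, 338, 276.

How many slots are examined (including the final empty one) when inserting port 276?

3

447: h=6 => slot 6
44: h=2 => slot 2
556: h=3 => slot 3
338: h=2, probe 2,3,4 => slot 4
276: h=3, probe 3,4,5 => slot 5
Table: [., ., 44, 556, 338, 276, 447]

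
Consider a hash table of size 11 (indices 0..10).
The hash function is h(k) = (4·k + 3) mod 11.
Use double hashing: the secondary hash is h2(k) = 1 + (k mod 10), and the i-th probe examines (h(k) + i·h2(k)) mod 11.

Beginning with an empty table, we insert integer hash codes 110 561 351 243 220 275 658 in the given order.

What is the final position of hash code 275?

110 hashes to 3; slot 3 is free -> place at 3.
561 hashes to 3, h2=2; 3 taken -> place at 5.
351 hashes to 10; slot 10 is free -> place at 10.
243 hashes to 7; slot 7 is free -> place at 7.
220 hashes to 3, h2=1; 3 taken -> place at 4.
275 hashes to 3, h2=6; 3 taken -> place at 9.
658 hashes to 6; slot 6 is free -> place at 6.
Table: [—, —, —, 110, 220, 561, 658, 243, —, 275, 351]

9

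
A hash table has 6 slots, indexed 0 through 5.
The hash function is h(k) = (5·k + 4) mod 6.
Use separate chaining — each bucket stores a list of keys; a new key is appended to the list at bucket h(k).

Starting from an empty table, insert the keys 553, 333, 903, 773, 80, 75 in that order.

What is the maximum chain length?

3

553 → bucket 3
333 → bucket 1
903 → bucket 1 (collision)
773 → bucket 5
80 → bucket 2
75 → bucket 1 (collision)
Final buckets:
0: .
1: 333 -> 903 -> 75
2: 80
3: 553
4: .
5: 773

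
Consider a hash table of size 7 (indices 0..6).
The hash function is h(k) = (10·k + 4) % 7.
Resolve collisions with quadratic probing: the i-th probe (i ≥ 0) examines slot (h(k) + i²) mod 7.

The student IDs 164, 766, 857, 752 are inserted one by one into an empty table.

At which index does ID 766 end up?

164 hashes to 6; slot 6 is free → place at 6.
766 hashes to 6; 6 taken → place at 0.
857 hashes to 6; 6,0 taken → place at 3.
752 hashes to 6; 6,0,3 taken → place at 1.
Table: [766, 752, -, 857, -, -, 164]

0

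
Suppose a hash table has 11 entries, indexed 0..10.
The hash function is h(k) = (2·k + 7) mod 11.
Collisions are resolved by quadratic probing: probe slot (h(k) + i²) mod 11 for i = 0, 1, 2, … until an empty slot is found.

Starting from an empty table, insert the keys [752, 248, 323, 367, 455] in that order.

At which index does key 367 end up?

2

752: h=4 => slot 4
248: h=8 => slot 8
323: h=4, probe 4,5 => slot 5
367: h=4, probe 4,5,8,2 => slot 2
455: h=4, probe 4,5,8,2,9 => slot 9
Table: [_, _, 367, _, 752, 323, _, _, 248, 455, _]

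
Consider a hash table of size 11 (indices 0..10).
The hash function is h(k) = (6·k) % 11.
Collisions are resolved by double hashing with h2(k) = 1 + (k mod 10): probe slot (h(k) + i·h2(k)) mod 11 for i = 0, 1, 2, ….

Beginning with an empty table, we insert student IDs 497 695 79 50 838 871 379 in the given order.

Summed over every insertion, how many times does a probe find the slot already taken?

5

497: h=1 -> slot 1
695: h=1, h2=6, probe 1,7 -> slot 7
79: h=1, h2=10, probe 1,0 -> slot 0
50: h=3 -> slot 3
838: h=1, h2=9, probe 1,10 -> slot 10
871: h=1, h2=2, probe 1,3,5 -> slot 5
379: h=8 -> slot 8
Table: [79, 497, —, 50, —, 871, —, 695, 379, —, 838]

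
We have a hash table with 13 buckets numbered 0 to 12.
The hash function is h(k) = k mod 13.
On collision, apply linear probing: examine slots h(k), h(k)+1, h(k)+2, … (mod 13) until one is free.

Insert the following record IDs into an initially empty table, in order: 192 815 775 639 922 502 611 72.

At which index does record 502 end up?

11

Insert 192: h=10, slot 10 empty => index 10.
Insert 815: h=9, slot 9 empty => index 9.
Insert 775: h=8, slot 8 empty => index 8.
Insert 639: h=2, slot 2 empty => index 2.
Insert 922: h=12, slot 12 empty => index 12.
Insert 502: h=8, slots 8,9,10 occupied => index 11.
Insert 611: h=0, slot 0 empty => index 0.
Insert 72: h=7, slot 7 empty => index 7.
Table: [611, —, 639, —, —, —, —, 72, 775, 815, 192, 502, 922]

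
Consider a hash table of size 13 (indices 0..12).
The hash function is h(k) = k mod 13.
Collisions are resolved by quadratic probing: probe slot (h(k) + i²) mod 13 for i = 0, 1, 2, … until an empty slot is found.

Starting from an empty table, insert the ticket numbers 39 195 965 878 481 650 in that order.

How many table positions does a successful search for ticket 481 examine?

3

39: h=0 -> slot 0
195: h=0, probe 0,1 -> slot 1
965: h=3 -> slot 3
878: h=7 -> slot 7
481: h=0, probe 0,1,4 -> slot 4
650: h=0, probe 0,1,4,9 -> slot 9
Table: [39, 195, —, 965, 481, —, —, 878, —, 650, —, —, —]
Lookup 481: h=0, probe 0,1,4 → found at 4.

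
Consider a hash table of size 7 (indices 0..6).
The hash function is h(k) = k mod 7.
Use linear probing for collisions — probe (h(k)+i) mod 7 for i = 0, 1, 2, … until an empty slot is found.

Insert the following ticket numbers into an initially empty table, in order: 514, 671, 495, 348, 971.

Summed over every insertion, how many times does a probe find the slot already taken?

5

514: h=3 => slot 3
671: h=6 => slot 6
495: h=5 => slot 5
348: h=5, probe 5,6,0 => slot 0
971: h=5, probe 5,6,0,1 => slot 1
Table: [348, 971, ∅, 514, ∅, 495, 671]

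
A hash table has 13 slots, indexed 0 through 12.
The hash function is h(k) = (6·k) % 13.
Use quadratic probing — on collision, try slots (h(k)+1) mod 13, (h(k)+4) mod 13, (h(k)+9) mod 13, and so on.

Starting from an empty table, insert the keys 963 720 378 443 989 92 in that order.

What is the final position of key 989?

963: h=6 => slot 6
720: h=4 => slot 4
378: h=6, probe 6,7 => slot 7
443: h=6, probe 6,7,10 => slot 10
989: h=6, probe 6,7,10,2 => slot 2
92: h=6, probe 6,7,10,2,9 => slot 9
Table: [_, _, 989, _, 720, _, 963, 378, _, 92, 443, _, _]

2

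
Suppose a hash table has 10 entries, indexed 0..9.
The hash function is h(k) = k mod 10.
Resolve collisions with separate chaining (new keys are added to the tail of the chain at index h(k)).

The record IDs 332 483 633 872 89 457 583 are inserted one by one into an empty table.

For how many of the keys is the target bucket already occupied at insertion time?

Insert 332: h=2, bucket 2 empty → new chain.
Insert 483: h=3, bucket 3 empty → new chain.
Insert 633: h=3, bucket 3 nonempty → append to chain.
Insert 872: h=2, bucket 2 nonempty → append to chain.
Insert 89: h=9, bucket 9 empty → new chain.
Insert 457: h=7, bucket 7 empty → new chain.
Insert 583: h=3, bucket 3 nonempty → append to chain.
Final buckets:
0: -
1: -
2: 332 -> 872
3: 483 -> 633 -> 583
4: -
5: -
6: -
7: 457
8: -
9: 89

3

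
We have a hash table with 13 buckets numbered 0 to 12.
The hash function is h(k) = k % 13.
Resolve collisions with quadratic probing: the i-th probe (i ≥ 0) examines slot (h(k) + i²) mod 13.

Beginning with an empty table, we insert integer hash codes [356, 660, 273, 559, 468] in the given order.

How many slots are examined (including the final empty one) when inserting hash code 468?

356 hashes to 5; slot 5 is free → place at 5.
660 hashes to 10; slot 10 is free → place at 10.
273 hashes to 0; slot 0 is free → place at 0.
559 hashes to 0; 0 taken → place at 1.
468 hashes to 0; 0,1 taken → place at 4.
Table: [273, 559, -, -, 468, 356, -, -, -, -, 660, -, -]

3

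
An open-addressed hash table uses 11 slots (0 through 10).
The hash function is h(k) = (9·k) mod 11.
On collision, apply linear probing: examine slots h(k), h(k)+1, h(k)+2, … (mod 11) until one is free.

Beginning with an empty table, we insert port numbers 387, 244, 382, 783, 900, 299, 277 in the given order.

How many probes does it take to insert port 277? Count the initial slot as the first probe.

5

387: h=7 => slot 7
244: h=7, probe 7,8 => slot 8
382: h=6 => slot 6
783: h=7, probe 7,8,9 => slot 9
900: h=4 => slot 4
299: h=7, probe 7,8,9,10 => slot 10
277: h=7, probe 7,8,9,10,0 => slot 0
Table: [277, —, —, —, 900, —, 382, 387, 244, 783, 299]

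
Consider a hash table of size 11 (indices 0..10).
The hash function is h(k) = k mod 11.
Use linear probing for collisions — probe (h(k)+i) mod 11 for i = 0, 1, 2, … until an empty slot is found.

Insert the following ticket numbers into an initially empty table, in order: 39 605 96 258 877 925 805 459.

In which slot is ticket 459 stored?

39 hashes to 6; slot 6 is free → place at 6.
605 hashes to 0; slot 0 is free → place at 0.
96 hashes to 8; slot 8 is free → place at 8.
258 hashes to 5; slot 5 is free → place at 5.
877 hashes to 8; 8 taken → place at 9.
925 hashes to 1; slot 1 is free → place at 1.
805 hashes to 2; slot 2 is free → place at 2.
459 hashes to 8; 8,9 taken → place at 10.
Table: [605, 925, 805, -, -, 258, 39, -, 96, 877, 459]

10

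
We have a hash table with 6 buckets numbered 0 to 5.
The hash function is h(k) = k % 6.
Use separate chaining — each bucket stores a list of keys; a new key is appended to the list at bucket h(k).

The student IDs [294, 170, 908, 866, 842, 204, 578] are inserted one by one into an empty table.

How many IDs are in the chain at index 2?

5

294 → bucket 0
170 → bucket 2
908 → bucket 2 (collision)
866 → bucket 2 (collision)
842 → bucket 2 (collision)
204 → bucket 0 (collision)
578 → bucket 2 (collision)
Final buckets:
0: 294 -> 204
1: —
2: 170 -> 908 -> 866 -> 842 -> 578
3: —
4: —
5: —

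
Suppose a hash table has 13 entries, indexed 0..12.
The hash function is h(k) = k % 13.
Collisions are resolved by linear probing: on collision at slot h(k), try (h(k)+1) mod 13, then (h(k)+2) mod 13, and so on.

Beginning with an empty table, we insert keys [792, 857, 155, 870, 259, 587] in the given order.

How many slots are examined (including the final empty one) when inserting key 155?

3

Insert 792: h=12, slot 12 empty -> index 12.
Insert 857: h=12, slot 12 occupied -> index 0.
Insert 155: h=12, slots 12,0 occupied -> index 1.
Insert 870: h=12, slots 12,0,1 occupied -> index 2.
Insert 259: h=12, slots 12,0,1,2 occupied -> index 3.
Insert 587: h=2, slots 2,3 occupied -> index 4.
Table: [857, 155, 870, 259, 587, -, -, -, -, -, -, -, 792]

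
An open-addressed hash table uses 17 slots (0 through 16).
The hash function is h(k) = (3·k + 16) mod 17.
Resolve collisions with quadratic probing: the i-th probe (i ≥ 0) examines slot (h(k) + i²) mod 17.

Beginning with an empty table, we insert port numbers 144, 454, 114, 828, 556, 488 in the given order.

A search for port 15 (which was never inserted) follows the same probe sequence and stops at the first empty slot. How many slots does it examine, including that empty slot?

2

144 hashes to 6; slot 6 is free => place at 6.
454 hashes to 1; slot 1 is free => place at 1.
114 hashes to 1; 1 taken => place at 2.
828 hashes to 1; 1,2 taken => place at 5.
556 hashes to 1; 1,2,5 taken => place at 10.
488 hashes to 1; 1,2,5,10 taken => place at 0.
Table: [488, 454, 114, _, _, 828, 144, _, _, _, 556, _, _, _, _, _, _]
Lookup 15: h=10, probe 10,11 → slot 11 empty, not found.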